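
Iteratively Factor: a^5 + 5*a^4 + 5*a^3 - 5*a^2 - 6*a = (a - 1)*(a^4 + 6*a^3 + 11*a^2 + 6*a) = (a - 1)*(a + 2)*(a^3 + 4*a^2 + 3*a) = a*(a - 1)*(a + 2)*(a^2 + 4*a + 3) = a*(a - 1)*(a + 1)*(a + 2)*(a + 3)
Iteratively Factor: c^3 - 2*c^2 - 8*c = (c + 2)*(c^2 - 4*c) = c*(c + 2)*(c - 4)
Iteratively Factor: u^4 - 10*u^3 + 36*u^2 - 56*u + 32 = (u - 2)*(u^3 - 8*u^2 + 20*u - 16) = (u - 4)*(u - 2)*(u^2 - 4*u + 4) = (u - 4)*(u - 2)^2*(u - 2)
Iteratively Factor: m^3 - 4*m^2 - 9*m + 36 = (m - 3)*(m^2 - m - 12) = (m - 4)*(m - 3)*(m + 3)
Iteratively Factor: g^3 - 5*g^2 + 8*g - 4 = (g - 2)*(g^2 - 3*g + 2) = (g - 2)^2*(g - 1)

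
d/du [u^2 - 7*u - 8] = 2*u - 7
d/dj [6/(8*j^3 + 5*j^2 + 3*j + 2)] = 6*(-24*j^2 - 10*j - 3)/(8*j^3 + 5*j^2 + 3*j + 2)^2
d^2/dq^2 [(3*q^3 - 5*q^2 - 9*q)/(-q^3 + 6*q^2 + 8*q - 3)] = 2*(-13*q^6 - 45*q^5 + 12*q^4 - 195*q^3 + 324*q^2 + 405*q + 261)/(q^9 - 18*q^8 + 84*q^7 + 81*q^6 - 780*q^5 - 972*q^4 + 379*q^3 + 414*q^2 - 216*q + 27)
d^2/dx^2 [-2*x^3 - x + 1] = -12*x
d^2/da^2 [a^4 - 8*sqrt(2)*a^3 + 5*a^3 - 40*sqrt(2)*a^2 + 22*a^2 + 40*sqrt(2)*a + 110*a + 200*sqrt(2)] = 12*a^2 - 48*sqrt(2)*a + 30*a - 80*sqrt(2) + 44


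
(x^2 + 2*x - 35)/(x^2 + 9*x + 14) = (x - 5)/(x + 2)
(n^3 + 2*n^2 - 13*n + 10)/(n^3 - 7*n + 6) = (n + 5)/(n + 3)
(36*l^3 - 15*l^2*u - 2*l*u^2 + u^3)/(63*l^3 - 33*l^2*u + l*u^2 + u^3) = (4*l + u)/(7*l + u)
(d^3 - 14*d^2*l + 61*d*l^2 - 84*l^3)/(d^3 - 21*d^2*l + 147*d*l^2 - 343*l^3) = (d^2 - 7*d*l + 12*l^2)/(d^2 - 14*d*l + 49*l^2)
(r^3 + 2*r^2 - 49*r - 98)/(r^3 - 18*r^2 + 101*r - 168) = (r^2 + 9*r + 14)/(r^2 - 11*r + 24)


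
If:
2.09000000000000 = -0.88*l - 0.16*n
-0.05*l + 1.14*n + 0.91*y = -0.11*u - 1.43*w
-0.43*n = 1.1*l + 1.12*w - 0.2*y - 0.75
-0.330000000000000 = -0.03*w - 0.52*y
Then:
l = 4.70602766798419 - 15.5046113306983*y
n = 85.2753623188406*y - 38.945652173913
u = 262.757680560546 - 673.749790394059*y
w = 11.0 - 17.3333333333333*y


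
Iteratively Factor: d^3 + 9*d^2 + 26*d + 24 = (d + 3)*(d^2 + 6*d + 8) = (d + 2)*(d + 3)*(d + 4)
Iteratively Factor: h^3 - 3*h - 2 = (h + 1)*(h^2 - h - 2) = (h - 2)*(h + 1)*(h + 1)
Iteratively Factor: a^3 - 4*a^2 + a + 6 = (a - 3)*(a^2 - a - 2) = (a - 3)*(a - 2)*(a + 1)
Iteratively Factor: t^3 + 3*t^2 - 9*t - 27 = (t - 3)*(t^2 + 6*t + 9) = (t - 3)*(t + 3)*(t + 3)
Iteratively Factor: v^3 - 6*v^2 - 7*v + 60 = (v - 5)*(v^2 - v - 12) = (v - 5)*(v + 3)*(v - 4)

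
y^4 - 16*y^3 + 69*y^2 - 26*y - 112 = (y - 8)*(y - 7)*(y - 2)*(y + 1)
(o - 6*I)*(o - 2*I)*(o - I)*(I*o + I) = I*o^4 + 9*o^3 + I*o^3 + 9*o^2 - 20*I*o^2 - 12*o - 20*I*o - 12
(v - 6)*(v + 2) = v^2 - 4*v - 12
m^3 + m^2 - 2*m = m*(m - 1)*(m + 2)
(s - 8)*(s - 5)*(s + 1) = s^3 - 12*s^2 + 27*s + 40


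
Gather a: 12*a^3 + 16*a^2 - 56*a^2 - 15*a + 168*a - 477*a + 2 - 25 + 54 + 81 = 12*a^3 - 40*a^2 - 324*a + 112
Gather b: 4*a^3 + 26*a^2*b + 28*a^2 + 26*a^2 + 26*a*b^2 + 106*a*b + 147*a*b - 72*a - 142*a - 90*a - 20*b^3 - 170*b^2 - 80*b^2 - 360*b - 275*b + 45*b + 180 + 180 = 4*a^3 + 54*a^2 - 304*a - 20*b^3 + b^2*(26*a - 250) + b*(26*a^2 + 253*a - 590) + 360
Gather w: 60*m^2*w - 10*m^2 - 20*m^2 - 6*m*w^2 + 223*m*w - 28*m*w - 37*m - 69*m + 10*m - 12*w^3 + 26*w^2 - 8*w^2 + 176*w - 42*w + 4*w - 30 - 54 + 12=-30*m^2 - 96*m - 12*w^3 + w^2*(18 - 6*m) + w*(60*m^2 + 195*m + 138) - 72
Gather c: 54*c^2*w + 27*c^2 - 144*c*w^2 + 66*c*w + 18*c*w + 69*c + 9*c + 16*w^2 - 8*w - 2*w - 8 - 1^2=c^2*(54*w + 27) + c*(-144*w^2 + 84*w + 78) + 16*w^2 - 10*w - 9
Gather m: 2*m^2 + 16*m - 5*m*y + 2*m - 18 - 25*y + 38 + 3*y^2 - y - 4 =2*m^2 + m*(18 - 5*y) + 3*y^2 - 26*y + 16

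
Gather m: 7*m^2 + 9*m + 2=7*m^2 + 9*m + 2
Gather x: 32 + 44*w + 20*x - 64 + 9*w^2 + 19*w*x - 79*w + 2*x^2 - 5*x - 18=9*w^2 - 35*w + 2*x^2 + x*(19*w + 15) - 50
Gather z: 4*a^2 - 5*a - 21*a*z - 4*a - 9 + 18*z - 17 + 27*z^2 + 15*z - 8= 4*a^2 - 9*a + 27*z^2 + z*(33 - 21*a) - 34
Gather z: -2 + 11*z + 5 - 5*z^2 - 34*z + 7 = -5*z^2 - 23*z + 10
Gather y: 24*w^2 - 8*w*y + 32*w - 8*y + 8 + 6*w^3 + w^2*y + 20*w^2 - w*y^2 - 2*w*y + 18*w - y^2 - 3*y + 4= 6*w^3 + 44*w^2 + 50*w + y^2*(-w - 1) + y*(w^2 - 10*w - 11) + 12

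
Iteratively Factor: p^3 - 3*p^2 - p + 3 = (p + 1)*(p^2 - 4*p + 3) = (p - 3)*(p + 1)*(p - 1)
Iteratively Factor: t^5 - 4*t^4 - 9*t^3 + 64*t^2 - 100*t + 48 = (t - 3)*(t^4 - t^3 - 12*t^2 + 28*t - 16) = (t - 3)*(t - 2)*(t^3 + t^2 - 10*t + 8) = (t - 3)*(t - 2)*(t + 4)*(t^2 - 3*t + 2) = (t - 3)*(t - 2)*(t - 1)*(t + 4)*(t - 2)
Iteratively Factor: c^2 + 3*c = (c + 3)*(c)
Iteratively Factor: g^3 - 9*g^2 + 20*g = (g - 5)*(g^2 - 4*g) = (g - 5)*(g - 4)*(g)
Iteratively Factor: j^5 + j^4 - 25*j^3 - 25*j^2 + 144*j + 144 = (j + 4)*(j^4 - 3*j^3 - 13*j^2 + 27*j + 36) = (j + 3)*(j + 4)*(j^3 - 6*j^2 + 5*j + 12) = (j - 4)*(j + 3)*(j + 4)*(j^2 - 2*j - 3) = (j - 4)*(j - 3)*(j + 3)*(j + 4)*(j + 1)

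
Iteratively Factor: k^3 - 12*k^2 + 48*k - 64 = (k - 4)*(k^2 - 8*k + 16) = (k - 4)^2*(k - 4)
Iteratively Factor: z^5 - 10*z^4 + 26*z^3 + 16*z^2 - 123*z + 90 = (z - 1)*(z^4 - 9*z^3 + 17*z^2 + 33*z - 90) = (z - 3)*(z - 1)*(z^3 - 6*z^2 - z + 30) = (z - 3)*(z - 1)*(z + 2)*(z^2 - 8*z + 15) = (z - 3)^2*(z - 1)*(z + 2)*(z - 5)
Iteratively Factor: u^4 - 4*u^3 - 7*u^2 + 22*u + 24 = (u - 4)*(u^3 - 7*u - 6) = (u - 4)*(u + 2)*(u^2 - 2*u - 3) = (u - 4)*(u - 3)*(u + 2)*(u + 1)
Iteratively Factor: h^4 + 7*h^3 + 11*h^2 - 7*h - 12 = (h + 3)*(h^3 + 4*h^2 - h - 4) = (h + 3)*(h + 4)*(h^2 - 1) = (h + 1)*(h + 3)*(h + 4)*(h - 1)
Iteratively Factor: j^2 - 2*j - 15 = (j - 5)*(j + 3)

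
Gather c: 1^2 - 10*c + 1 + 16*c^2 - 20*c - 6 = 16*c^2 - 30*c - 4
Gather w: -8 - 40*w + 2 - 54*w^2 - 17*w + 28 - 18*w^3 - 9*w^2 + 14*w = -18*w^3 - 63*w^2 - 43*w + 22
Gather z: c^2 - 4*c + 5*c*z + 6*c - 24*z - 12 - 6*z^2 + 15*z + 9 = c^2 + 2*c - 6*z^2 + z*(5*c - 9) - 3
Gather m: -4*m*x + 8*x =-4*m*x + 8*x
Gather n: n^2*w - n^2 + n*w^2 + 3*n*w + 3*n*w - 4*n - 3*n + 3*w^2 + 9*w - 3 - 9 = n^2*(w - 1) + n*(w^2 + 6*w - 7) + 3*w^2 + 9*w - 12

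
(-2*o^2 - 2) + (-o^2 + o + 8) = -3*o^2 + o + 6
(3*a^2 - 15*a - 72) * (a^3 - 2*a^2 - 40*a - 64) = 3*a^5 - 21*a^4 - 162*a^3 + 552*a^2 + 3840*a + 4608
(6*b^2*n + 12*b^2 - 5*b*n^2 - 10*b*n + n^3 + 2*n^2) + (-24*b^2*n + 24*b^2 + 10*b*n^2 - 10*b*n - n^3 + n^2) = -18*b^2*n + 36*b^2 + 5*b*n^2 - 20*b*n + 3*n^2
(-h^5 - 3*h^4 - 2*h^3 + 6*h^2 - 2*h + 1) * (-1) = h^5 + 3*h^4 + 2*h^3 - 6*h^2 + 2*h - 1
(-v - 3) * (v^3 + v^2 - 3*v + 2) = -v^4 - 4*v^3 + 7*v - 6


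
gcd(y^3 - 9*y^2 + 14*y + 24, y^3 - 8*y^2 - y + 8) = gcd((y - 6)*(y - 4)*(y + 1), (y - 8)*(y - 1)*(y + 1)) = y + 1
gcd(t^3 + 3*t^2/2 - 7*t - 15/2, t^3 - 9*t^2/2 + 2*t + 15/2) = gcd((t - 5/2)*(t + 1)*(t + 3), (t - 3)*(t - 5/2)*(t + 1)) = t^2 - 3*t/2 - 5/2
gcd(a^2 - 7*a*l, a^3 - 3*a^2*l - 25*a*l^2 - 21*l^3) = a - 7*l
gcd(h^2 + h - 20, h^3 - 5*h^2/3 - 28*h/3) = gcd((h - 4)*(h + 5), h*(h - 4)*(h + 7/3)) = h - 4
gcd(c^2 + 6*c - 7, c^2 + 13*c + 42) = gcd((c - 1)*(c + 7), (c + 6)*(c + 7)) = c + 7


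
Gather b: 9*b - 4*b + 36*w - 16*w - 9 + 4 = 5*b + 20*w - 5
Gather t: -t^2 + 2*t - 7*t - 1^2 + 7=-t^2 - 5*t + 6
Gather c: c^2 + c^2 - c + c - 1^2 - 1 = 2*c^2 - 2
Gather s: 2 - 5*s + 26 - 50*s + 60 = 88 - 55*s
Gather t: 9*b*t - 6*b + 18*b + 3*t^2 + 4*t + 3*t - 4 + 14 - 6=12*b + 3*t^2 + t*(9*b + 7) + 4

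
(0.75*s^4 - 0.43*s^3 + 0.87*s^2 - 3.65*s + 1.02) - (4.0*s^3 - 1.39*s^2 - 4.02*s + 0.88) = 0.75*s^4 - 4.43*s^3 + 2.26*s^2 + 0.37*s + 0.14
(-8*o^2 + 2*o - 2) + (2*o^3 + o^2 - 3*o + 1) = 2*o^3 - 7*o^2 - o - 1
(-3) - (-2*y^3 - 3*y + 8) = 2*y^3 + 3*y - 11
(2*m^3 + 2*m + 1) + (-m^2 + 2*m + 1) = 2*m^3 - m^2 + 4*m + 2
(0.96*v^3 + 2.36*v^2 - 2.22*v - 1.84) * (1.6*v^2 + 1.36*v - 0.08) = 1.536*v^5 + 5.0816*v^4 - 0.4192*v^3 - 6.152*v^2 - 2.3248*v + 0.1472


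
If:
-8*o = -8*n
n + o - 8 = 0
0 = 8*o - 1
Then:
No Solution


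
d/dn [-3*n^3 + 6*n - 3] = 6 - 9*n^2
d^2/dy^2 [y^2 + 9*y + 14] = 2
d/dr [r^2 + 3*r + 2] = 2*r + 3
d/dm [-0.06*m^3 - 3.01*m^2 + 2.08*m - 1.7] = -0.18*m^2 - 6.02*m + 2.08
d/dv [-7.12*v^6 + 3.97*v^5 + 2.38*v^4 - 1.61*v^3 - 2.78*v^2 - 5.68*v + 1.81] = -42.72*v^5 + 19.85*v^4 + 9.52*v^3 - 4.83*v^2 - 5.56*v - 5.68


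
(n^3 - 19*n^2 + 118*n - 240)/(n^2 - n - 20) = (n^2 - 14*n + 48)/(n + 4)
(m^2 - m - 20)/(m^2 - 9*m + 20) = (m + 4)/(m - 4)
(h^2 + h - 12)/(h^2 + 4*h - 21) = (h + 4)/(h + 7)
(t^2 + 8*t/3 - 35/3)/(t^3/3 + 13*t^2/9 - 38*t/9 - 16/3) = 3*(3*t^2 + 8*t - 35)/(3*t^3 + 13*t^2 - 38*t - 48)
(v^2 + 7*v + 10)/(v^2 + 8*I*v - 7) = (v^2 + 7*v + 10)/(v^2 + 8*I*v - 7)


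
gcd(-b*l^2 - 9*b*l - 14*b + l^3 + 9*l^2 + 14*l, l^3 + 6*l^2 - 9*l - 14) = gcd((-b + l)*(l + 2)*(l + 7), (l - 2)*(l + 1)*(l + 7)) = l + 7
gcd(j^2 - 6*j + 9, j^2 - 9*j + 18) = j - 3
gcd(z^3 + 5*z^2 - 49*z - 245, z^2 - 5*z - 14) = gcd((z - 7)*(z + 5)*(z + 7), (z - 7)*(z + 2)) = z - 7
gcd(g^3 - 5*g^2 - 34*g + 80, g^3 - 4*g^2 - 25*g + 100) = g + 5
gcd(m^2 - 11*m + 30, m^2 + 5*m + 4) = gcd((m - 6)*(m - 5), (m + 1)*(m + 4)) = 1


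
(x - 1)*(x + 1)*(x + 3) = x^3 + 3*x^2 - x - 3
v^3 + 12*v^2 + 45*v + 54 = (v + 3)^2*(v + 6)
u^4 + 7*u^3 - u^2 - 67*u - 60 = (u - 3)*(u + 1)*(u + 4)*(u + 5)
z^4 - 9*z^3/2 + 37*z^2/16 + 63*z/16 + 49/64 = (z - 7/2)*(z - 7/4)*(z + 1/4)*(z + 1/2)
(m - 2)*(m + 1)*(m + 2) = m^3 + m^2 - 4*m - 4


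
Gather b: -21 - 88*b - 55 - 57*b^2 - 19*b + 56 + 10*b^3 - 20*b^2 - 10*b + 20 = 10*b^3 - 77*b^2 - 117*b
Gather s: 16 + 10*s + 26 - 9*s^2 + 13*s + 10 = -9*s^2 + 23*s + 52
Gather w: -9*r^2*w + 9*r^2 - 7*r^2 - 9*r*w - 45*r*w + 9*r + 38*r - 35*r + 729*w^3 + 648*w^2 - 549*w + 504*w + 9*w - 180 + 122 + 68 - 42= 2*r^2 + 12*r + 729*w^3 + 648*w^2 + w*(-9*r^2 - 54*r - 36) - 32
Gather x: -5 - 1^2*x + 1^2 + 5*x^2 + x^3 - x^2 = x^3 + 4*x^2 - x - 4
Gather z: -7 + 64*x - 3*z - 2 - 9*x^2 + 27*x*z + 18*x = -9*x^2 + 82*x + z*(27*x - 3) - 9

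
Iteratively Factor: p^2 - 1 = (p + 1)*(p - 1)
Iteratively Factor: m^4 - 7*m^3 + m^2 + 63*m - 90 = (m - 3)*(m^3 - 4*m^2 - 11*m + 30) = (m - 5)*(m - 3)*(m^2 + m - 6) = (m - 5)*(m - 3)*(m + 3)*(m - 2)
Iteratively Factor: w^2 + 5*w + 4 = (w + 1)*(w + 4)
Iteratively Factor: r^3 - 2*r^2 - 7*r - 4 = (r + 1)*(r^2 - 3*r - 4) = (r - 4)*(r + 1)*(r + 1)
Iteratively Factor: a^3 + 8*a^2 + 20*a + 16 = (a + 2)*(a^2 + 6*a + 8) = (a + 2)*(a + 4)*(a + 2)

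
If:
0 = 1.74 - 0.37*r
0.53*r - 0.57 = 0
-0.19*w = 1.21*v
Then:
No Solution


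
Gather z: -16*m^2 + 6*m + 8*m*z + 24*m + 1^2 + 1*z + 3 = -16*m^2 + 30*m + z*(8*m + 1) + 4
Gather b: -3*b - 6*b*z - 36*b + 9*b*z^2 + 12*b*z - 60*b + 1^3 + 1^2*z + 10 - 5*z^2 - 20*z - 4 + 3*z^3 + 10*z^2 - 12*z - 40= b*(9*z^2 + 6*z - 99) + 3*z^3 + 5*z^2 - 31*z - 33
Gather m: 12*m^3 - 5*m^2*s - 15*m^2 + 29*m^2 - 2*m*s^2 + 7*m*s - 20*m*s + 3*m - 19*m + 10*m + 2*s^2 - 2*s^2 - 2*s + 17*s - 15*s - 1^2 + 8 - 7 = 12*m^3 + m^2*(14 - 5*s) + m*(-2*s^2 - 13*s - 6)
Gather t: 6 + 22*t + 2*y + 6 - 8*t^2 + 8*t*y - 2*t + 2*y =-8*t^2 + t*(8*y + 20) + 4*y + 12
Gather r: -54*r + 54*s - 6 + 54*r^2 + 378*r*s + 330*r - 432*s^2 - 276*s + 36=54*r^2 + r*(378*s + 276) - 432*s^2 - 222*s + 30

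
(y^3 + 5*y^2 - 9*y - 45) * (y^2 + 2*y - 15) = y^5 + 7*y^4 - 14*y^3 - 138*y^2 + 45*y + 675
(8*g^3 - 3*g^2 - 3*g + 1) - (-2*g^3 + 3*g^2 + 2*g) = 10*g^3 - 6*g^2 - 5*g + 1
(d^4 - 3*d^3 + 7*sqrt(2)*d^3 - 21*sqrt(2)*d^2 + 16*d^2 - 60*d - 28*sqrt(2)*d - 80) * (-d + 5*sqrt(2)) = -d^5 - 2*sqrt(2)*d^4 + 3*d^4 + 6*sqrt(2)*d^3 + 54*d^3 - 150*d^2 + 108*sqrt(2)*d^2 - 300*sqrt(2)*d - 200*d - 400*sqrt(2)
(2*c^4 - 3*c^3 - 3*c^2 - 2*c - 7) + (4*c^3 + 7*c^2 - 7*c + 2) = 2*c^4 + c^3 + 4*c^2 - 9*c - 5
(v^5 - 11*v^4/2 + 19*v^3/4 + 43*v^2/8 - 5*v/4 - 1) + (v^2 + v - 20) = v^5 - 11*v^4/2 + 19*v^3/4 + 51*v^2/8 - v/4 - 21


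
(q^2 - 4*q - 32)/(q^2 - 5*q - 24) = (q + 4)/(q + 3)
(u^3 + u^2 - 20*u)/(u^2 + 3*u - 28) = u*(u + 5)/(u + 7)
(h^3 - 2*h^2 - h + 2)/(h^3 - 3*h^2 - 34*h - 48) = (-h^3 + 2*h^2 + h - 2)/(-h^3 + 3*h^2 + 34*h + 48)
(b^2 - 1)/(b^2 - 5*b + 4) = (b + 1)/(b - 4)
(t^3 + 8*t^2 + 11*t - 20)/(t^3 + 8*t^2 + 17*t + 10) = (t^2 + 3*t - 4)/(t^2 + 3*t + 2)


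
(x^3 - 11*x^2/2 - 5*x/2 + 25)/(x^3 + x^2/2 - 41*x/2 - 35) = (2*x - 5)/(2*x + 7)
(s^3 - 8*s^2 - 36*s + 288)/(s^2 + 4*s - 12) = (s^2 - 14*s + 48)/(s - 2)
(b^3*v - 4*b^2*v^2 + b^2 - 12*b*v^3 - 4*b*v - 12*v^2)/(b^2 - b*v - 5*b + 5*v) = (b^3*v - 4*b^2*v^2 + b^2 - 12*b*v^3 - 4*b*v - 12*v^2)/(b^2 - b*v - 5*b + 5*v)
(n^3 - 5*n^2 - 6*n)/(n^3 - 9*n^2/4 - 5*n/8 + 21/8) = 8*n*(n - 6)/(8*n^2 - 26*n + 21)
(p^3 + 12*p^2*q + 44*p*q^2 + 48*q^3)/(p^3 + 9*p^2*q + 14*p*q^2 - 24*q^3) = (p + 2*q)/(p - q)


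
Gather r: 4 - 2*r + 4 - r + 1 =9 - 3*r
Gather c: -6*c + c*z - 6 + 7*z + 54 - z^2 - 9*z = c*(z - 6) - z^2 - 2*z + 48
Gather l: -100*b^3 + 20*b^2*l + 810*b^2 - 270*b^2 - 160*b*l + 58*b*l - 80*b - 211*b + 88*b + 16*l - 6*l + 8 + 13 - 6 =-100*b^3 + 540*b^2 - 203*b + l*(20*b^2 - 102*b + 10) + 15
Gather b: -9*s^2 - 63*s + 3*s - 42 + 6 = -9*s^2 - 60*s - 36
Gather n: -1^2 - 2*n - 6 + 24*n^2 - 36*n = 24*n^2 - 38*n - 7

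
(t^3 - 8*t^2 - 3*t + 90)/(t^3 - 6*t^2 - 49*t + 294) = (t^2 - 2*t - 15)/(t^2 - 49)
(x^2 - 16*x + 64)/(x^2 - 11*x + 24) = (x - 8)/(x - 3)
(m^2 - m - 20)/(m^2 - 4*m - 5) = (m + 4)/(m + 1)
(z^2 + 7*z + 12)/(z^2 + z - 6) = (z + 4)/(z - 2)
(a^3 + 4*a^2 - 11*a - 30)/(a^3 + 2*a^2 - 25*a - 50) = (a - 3)/(a - 5)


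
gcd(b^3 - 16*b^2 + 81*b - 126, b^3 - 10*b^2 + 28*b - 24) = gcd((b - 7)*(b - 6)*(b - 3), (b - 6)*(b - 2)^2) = b - 6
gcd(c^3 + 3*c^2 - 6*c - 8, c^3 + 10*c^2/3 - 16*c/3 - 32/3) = c^2 + 2*c - 8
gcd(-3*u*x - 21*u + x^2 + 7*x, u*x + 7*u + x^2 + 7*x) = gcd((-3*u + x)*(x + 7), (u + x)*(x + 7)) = x + 7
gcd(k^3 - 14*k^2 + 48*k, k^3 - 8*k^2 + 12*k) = k^2 - 6*k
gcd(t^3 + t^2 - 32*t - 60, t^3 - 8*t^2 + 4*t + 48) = t^2 - 4*t - 12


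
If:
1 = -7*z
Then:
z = -1/7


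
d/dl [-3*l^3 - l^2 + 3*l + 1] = -9*l^2 - 2*l + 3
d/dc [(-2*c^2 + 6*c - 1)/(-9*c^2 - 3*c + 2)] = (60*c^2 - 26*c + 9)/(81*c^4 + 54*c^3 - 27*c^2 - 12*c + 4)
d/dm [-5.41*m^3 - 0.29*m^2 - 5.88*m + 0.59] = -16.23*m^2 - 0.58*m - 5.88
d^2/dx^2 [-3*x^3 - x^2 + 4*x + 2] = -18*x - 2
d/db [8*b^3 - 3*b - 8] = 24*b^2 - 3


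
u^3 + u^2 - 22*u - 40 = (u - 5)*(u + 2)*(u + 4)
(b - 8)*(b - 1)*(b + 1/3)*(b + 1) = b^4 - 23*b^3/3 - 11*b^2/3 + 23*b/3 + 8/3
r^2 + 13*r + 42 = (r + 6)*(r + 7)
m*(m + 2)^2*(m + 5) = m^4 + 9*m^3 + 24*m^2 + 20*m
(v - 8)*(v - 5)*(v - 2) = v^3 - 15*v^2 + 66*v - 80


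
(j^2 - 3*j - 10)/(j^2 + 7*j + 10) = (j - 5)/(j + 5)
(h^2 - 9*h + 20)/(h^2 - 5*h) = (h - 4)/h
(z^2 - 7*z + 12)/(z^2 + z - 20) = (z - 3)/(z + 5)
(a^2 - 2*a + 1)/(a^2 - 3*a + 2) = (a - 1)/(a - 2)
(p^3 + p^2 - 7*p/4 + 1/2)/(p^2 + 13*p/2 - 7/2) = (p^2 + 3*p/2 - 1)/(p + 7)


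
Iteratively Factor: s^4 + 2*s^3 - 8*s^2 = (s + 4)*(s^3 - 2*s^2) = s*(s + 4)*(s^2 - 2*s) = s^2*(s + 4)*(s - 2)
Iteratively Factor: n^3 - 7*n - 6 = (n + 2)*(n^2 - 2*n - 3) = (n + 1)*(n + 2)*(n - 3)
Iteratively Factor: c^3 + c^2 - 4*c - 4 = (c + 2)*(c^2 - c - 2) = (c - 2)*(c + 2)*(c + 1)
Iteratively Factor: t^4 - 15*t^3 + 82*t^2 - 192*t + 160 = (t - 4)*(t^3 - 11*t^2 + 38*t - 40) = (t - 5)*(t - 4)*(t^2 - 6*t + 8) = (t - 5)*(t - 4)^2*(t - 2)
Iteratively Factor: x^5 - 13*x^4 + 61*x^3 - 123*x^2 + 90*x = (x)*(x^4 - 13*x^3 + 61*x^2 - 123*x + 90) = x*(x - 3)*(x^3 - 10*x^2 + 31*x - 30) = x*(x - 3)*(x - 2)*(x^2 - 8*x + 15) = x*(x - 3)^2*(x - 2)*(x - 5)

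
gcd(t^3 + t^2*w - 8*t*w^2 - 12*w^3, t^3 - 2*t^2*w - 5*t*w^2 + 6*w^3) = t^2 - t*w - 6*w^2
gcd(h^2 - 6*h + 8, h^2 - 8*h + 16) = h - 4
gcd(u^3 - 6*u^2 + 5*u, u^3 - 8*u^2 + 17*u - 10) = u^2 - 6*u + 5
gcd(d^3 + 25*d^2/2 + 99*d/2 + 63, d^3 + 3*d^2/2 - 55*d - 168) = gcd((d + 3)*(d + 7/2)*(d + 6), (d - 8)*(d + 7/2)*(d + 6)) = d^2 + 19*d/2 + 21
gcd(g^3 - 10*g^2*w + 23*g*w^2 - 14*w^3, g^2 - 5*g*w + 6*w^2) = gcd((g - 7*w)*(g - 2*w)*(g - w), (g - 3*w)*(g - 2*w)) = -g + 2*w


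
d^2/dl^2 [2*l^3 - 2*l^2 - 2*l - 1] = 12*l - 4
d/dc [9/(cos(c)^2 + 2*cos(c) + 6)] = 18*(cos(c) + 1)*sin(c)/(cos(c)^2 + 2*cos(c) + 6)^2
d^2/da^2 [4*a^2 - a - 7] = 8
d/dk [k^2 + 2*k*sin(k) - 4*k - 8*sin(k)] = 2*k*cos(k) + 2*k + 2*sin(k) - 8*cos(k) - 4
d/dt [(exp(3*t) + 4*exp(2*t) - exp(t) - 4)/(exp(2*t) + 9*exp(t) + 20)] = (exp(2*t) + 10*exp(t) + 1)*exp(t)/(exp(2*t) + 10*exp(t) + 25)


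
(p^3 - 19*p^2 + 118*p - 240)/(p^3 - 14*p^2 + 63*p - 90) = (p - 8)/(p - 3)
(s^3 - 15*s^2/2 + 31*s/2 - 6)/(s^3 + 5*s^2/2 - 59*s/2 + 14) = (s - 3)/(s + 7)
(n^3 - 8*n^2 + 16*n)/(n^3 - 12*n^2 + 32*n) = (n - 4)/(n - 8)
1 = 1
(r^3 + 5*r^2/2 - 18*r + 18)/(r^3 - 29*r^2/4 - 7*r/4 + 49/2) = 2*(2*r^2 + 9*r - 18)/(4*r^2 - 21*r - 49)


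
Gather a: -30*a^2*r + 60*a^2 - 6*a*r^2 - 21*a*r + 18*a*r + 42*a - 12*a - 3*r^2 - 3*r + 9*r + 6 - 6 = a^2*(60 - 30*r) + a*(-6*r^2 - 3*r + 30) - 3*r^2 + 6*r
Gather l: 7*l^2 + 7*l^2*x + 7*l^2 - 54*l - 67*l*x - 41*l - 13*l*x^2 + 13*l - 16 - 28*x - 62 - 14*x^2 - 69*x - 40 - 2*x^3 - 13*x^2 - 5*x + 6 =l^2*(7*x + 14) + l*(-13*x^2 - 67*x - 82) - 2*x^3 - 27*x^2 - 102*x - 112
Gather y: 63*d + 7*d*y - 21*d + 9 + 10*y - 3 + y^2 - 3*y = 42*d + y^2 + y*(7*d + 7) + 6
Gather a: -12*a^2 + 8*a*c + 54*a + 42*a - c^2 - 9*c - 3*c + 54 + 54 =-12*a^2 + a*(8*c + 96) - c^2 - 12*c + 108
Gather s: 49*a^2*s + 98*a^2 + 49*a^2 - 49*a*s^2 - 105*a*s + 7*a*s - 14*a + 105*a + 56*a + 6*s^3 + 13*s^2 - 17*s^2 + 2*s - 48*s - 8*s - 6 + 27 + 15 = 147*a^2 + 147*a + 6*s^3 + s^2*(-49*a - 4) + s*(49*a^2 - 98*a - 54) + 36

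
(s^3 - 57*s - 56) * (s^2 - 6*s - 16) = s^5 - 6*s^4 - 73*s^3 + 286*s^2 + 1248*s + 896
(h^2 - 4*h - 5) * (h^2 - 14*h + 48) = h^4 - 18*h^3 + 99*h^2 - 122*h - 240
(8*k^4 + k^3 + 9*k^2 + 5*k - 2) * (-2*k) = -16*k^5 - 2*k^4 - 18*k^3 - 10*k^2 + 4*k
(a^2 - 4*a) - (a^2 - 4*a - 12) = 12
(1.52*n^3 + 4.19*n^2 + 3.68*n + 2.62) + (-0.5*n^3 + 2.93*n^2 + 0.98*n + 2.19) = 1.02*n^3 + 7.12*n^2 + 4.66*n + 4.81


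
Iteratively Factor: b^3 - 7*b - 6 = (b + 1)*(b^2 - b - 6) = (b + 1)*(b + 2)*(b - 3)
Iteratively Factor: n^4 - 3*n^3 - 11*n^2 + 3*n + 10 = (n + 2)*(n^3 - 5*n^2 - n + 5) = (n - 5)*(n + 2)*(n^2 - 1) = (n - 5)*(n + 1)*(n + 2)*(n - 1)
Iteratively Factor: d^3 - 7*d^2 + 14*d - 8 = (d - 1)*(d^2 - 6*d + 8) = (d - 4)*(d - 1)*(d - 2)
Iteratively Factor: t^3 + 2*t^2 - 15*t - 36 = (t - 4)*(t^2 + 6*t + 9) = (t - 4)*(t + 3)*(t + 3)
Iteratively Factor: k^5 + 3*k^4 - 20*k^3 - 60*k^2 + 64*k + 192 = (k + 3)*(k^4 - 20*k^2 + 64) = (k + 2)*(k + 3)*(k^3 - 2*k^2 - 16*k + 32) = (k - 4)*(k + 2)*(k + 3)*(k^2 + 2*k - 8) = (k - 4)*(k + 2)*(k + 3)*(k + 4)*(k - 2)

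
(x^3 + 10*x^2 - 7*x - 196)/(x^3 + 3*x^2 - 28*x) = (x + 7)/x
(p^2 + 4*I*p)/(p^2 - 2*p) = (p + 4*I)/(p - 2)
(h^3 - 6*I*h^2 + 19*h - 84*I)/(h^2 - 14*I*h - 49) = (h^2 + I*h + 12)/(h - 7*I)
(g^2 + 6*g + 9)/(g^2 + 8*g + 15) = (g + 3)/(g + 5)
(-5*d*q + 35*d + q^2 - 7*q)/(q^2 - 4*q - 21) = (-5*d + q)/(q + 3)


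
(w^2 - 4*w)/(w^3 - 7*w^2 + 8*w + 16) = w/(w^2 - 3*w - 4)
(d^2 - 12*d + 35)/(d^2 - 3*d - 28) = (d - 5)/(d + 4)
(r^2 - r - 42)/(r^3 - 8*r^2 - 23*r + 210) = (r + 6)/(r^2 - r - 30)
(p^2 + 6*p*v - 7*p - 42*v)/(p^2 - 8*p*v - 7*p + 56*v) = (p + 6*v)/(p - 8*v)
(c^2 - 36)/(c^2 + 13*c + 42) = (c - 6)/(c + 7)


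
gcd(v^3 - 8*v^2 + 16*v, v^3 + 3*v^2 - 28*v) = v^2 - 4*v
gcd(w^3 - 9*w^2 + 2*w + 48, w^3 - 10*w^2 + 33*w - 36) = w - 3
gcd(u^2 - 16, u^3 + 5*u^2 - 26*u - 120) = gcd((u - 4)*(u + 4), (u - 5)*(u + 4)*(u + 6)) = u + 4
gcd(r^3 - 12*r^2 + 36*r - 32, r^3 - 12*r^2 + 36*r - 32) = r^3 - 12*r^2 + 36*r - 32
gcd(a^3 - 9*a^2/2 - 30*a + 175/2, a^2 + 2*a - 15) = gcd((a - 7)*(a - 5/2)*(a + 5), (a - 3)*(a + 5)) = a + 5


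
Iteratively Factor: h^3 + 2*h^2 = (h)*(h^2 + 2*h) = h^2*(h + 2)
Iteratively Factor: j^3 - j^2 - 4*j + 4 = (j - 1)*(j^2 - 4) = (j - 1)*(j + 2)*(j - 2)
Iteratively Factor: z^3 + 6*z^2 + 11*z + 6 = (z + 1)*(z^2 + 5*z + 6) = (z + 1)*(z + 3)*(z + 2)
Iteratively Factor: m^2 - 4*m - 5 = (m + 1)*(m - 5)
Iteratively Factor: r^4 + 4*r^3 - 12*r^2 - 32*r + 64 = (r + 4)*(r^3 - 12*r + 16) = (r + 4)^2*(r^2 - 4*r + 4) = (r - 2)*(r + 4)^2*(r - 2)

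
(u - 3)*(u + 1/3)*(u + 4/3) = u^3 - 4*u^2/3 - 41*u/9 - 4/3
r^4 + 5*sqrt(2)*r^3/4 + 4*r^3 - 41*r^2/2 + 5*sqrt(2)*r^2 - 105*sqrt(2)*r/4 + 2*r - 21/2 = (r - 3)*(r + 7)*(sqrt(2)*r/2 + 1)*(sqrt(2)*r + 1/2)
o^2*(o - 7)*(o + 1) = o^4 - 6*o^3 - 7*o^2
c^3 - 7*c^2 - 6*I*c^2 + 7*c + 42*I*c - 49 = (c - 7)*(c - 7*I)*(c + I)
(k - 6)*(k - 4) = k^2 - 10*k + 24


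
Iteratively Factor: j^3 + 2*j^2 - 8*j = (j - 2)*(j^2 + 4*j) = j*(j - 2)*(j + 4)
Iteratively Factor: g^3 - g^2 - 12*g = (g)*(g^2 - g - 12) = g*(g + 3)*(g - 4)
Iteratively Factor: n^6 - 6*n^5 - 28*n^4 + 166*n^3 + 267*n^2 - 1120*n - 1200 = (n - 5)*(n^5 - n^4 - 33*n^3 + n^2 + 272*n + 240) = (n - 5)*(n + 3)*(n^4 - 4*n^3 - 21*n^2 + 64*n + 80) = (n - 5)*(n + 1)*(n + 3)*(n^3 - 5*n^2 - 16*n + 80) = (n - 5)*(n - 4)*(n + 1)*(n + 3)*(n^2 - n - 20) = (n - 5)*(n - 4)*(n + 1)*(n + 3)*(n + 4)*(n - 5)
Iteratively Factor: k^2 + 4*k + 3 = (k + 3)*(k + 1)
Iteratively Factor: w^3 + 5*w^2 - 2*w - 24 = (w - 2)*(w^2 + 7*w + 12) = (w - 2)*(w + 4)*(w + 3)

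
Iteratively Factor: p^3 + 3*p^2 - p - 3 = (p + 3)*(p^2 - 1) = (p + 1)*(p + 3)*(p - 1)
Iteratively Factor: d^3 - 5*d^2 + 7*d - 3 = (d - 1)*(d^2 - 4*d + 3) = (d - 1)^2*(d - 3)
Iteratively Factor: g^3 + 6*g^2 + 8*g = (g + 4)*(g^2 + 2*g) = (g + 2)*(g + 4)*(g)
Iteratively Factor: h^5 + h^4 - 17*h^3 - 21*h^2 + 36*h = (h - 4)*(h^4 + 5*h^3 + 3*h^2 - 9*h) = (h - 4)*(h + 3)*(h^3 + 2*h^2 - 3*h) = (h - 4)*(h + 3)^2*(h^2 - h) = h*(h - 4)*(h + 3)^2*(h - 1)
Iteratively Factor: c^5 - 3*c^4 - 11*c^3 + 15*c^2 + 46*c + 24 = (c + 1)*(c^4 - 4*c^3 - 7*c^2 + 22*c + 24) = (c - 3)*(c + 1)*(c^3 - c^2 - 10*c - 8) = (c - 3)*(c + 1)*(c + 2)*(c^2 - 3*c - 4) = (c - 3)*(c + 1)^2*(c + 2)*(c - 4)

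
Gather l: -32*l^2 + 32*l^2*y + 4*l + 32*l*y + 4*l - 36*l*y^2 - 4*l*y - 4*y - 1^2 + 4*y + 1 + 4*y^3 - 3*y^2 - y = l^2*(32*y - 32) + l*(-36*y^2 + 28*y + 8) + 4*y^3 - 3*y^2 - y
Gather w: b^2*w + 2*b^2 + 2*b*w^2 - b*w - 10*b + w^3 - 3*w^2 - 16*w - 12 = 2*b^2 - 10*b + w^3 + w^2*(2*b - 3) + w*(b^2 - b - 16) - 12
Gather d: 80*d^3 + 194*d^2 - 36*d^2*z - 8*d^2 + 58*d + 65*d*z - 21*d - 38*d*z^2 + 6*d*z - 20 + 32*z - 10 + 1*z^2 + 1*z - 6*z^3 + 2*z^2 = 80*d^3 + d^2*(186 - 36*z) + d*(-38*z^2 + 71*z + 37) - 6*z^3 + 3*z^2 + 33*z - 30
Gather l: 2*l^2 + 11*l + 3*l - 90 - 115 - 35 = 2*l^2 + 14*l - 240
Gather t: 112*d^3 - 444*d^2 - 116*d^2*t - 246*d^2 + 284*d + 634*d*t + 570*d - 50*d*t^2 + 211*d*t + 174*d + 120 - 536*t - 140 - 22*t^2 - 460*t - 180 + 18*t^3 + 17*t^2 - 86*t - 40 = 112*d^3 - 690*d^2 + 1028*d + 18*t^3 + t^2*(-50*d - 5) + t*(-116*d^2 + 845*d - 1082) - 240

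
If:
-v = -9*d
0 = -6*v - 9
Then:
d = -1/6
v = -3/2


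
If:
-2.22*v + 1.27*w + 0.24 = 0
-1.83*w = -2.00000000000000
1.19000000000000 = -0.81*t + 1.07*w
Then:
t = -0.03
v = 0.73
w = 1.09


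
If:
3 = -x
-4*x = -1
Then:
No Solution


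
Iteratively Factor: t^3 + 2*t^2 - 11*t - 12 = (t + 4)*(t^2 - 2*t - 3) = (t + 1)*(t + 4)*(t - 3)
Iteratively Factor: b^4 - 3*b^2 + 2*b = (b + 2)*(b^3 - 2*b^2 + b) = (b - 1)*(b + 2)*(b^2 - b) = (b - 1)^2*(b + 2)*(b)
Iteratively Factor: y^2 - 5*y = (y)*(y - 5)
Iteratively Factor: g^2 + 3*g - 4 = (g - 1)*(g + 4)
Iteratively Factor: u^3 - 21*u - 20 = (u + 4)*(u^2 - 4*u - 5) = (u + 1)*(u + 4)*(u - 5)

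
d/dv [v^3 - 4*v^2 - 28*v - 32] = 3*v^2 - 8*v - 28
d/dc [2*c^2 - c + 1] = 4*c - 1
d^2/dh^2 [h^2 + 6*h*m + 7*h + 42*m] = 2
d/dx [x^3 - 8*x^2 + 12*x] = 3*x^2 - 16*x + 12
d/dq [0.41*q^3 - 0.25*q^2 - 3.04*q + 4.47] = 1.23*q^2 - 0.5*q - 3.04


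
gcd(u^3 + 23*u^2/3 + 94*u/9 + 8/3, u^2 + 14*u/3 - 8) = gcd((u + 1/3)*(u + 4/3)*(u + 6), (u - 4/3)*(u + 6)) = u + 6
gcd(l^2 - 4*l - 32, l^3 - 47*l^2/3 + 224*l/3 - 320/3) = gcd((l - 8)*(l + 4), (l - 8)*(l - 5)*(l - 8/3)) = l - 8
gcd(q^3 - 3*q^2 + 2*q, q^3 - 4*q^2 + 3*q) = q^2 - q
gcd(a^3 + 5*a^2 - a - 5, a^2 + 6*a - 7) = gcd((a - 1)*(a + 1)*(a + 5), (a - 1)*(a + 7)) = a - 1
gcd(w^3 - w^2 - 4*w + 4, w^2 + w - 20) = 1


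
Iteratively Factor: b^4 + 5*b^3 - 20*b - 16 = (b - 2)*(b^3 + 7*b^2 + 14*b + 8) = (b - 2)*(b + 1)*(b^2 + 6*b + 8) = (b - 2)*(b + 1)*(b + 2)*(b + 4)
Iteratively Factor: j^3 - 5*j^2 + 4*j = (j)*(j^2 - 5*j + 4) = j*(j - 4)*(j - 1)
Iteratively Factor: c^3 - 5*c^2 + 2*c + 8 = (c - 2)*(c^2 - 3*c - 4) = (c - 4)*(c - 2)*(c + 1)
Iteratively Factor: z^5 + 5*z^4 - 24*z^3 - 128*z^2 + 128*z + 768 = (z - 4)*(z^4 + 9*z^3 + 12*z^2 - 80*z - 192) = (z - 4)*(z + 4)*(z^3 + 5*z^2 - 8*z - 48) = (z - 4)*(z + 4)^2*(z^2 + z - 12) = (z - 4)*(z + 4)^3*(z - 3)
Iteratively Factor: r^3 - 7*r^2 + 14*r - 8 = (r - 4)*(r^2 - 3*r + 2) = (r - 4)*(r - 1)*(r - 2)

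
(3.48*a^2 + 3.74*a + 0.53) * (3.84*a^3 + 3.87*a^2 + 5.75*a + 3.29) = 13.3632*a^5 + 27.8292*a^4 + 36.519*a^3 + 35.0053*a^2 + 15.3521*a + 1.7437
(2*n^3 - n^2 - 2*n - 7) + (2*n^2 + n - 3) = 2*n^3 + n^2 - n - 10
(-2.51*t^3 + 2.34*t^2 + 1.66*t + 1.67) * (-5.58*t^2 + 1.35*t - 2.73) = 14.0058*t^5 - 16.4457*t^4 + 0.748499999999998*t^3 - 13.4658*t^2 - 2.2773*t - 4.5591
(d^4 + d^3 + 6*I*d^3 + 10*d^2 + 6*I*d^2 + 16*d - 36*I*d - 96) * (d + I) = d^5 + d^4 + 7*I*d^4 + 4*d^3 + 7*I*d^3 + 10*d^2 - 26*I*d^2 - 60*d + 16*I*d - 96*I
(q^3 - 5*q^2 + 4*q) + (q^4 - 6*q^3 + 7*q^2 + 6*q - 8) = q^4 - 5*q^3 + 2*q^2 + 10*q - 8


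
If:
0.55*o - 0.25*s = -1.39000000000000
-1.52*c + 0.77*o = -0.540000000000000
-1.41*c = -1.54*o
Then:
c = 0.66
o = 0.61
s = 6.89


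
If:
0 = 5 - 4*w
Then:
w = 5/4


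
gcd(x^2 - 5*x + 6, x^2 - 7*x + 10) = x - 2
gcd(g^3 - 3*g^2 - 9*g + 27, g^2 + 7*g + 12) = g + 3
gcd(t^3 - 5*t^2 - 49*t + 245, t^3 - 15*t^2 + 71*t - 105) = t^2 - 12*t + 35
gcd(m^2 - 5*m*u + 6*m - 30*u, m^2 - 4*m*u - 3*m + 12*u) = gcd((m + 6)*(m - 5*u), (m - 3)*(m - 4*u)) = 1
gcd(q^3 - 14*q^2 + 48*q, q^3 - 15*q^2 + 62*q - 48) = q^2 - 14*q + 48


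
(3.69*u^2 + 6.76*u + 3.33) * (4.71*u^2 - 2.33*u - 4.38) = 17.3799*u^4 + 23.2419*u^3 - 16.2287*u^2 - 37.3677*u - 14.5854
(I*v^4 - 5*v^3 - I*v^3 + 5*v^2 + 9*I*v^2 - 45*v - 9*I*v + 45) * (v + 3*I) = I*v^5 - 8*v^4 - I*v^4 + 8*v^3 - 6*I*v^3 - 72*v^2 + 6*I*v^2 + 72*v - 135*I*v + 135*I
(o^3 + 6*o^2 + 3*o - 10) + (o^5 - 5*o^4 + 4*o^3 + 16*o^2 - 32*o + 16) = o^5 - 5*o^4 + 5*o^3 + 22*o^2 - 29*o + 6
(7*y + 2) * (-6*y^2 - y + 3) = -42*y^3 - 19*y^2 + 19*y + 6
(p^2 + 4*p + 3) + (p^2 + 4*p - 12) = 2*p^2 + 8*p - 9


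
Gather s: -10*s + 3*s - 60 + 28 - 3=-7*s - 35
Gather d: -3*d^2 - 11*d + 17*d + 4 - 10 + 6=-3*d^2 + 6*d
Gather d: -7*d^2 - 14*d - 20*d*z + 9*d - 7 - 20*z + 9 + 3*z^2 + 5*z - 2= -7*d^2 + d*(-20*z - 5) + 3*z^2 - 15*z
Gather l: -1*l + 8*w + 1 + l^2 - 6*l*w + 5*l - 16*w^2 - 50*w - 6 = l^2 + l*(4 - 6*w) - 16*w^2 - 42*w - 5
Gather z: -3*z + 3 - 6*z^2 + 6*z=-6*z^2 + 3*z + 3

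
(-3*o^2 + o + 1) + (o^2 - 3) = -2*o^2 + o - 2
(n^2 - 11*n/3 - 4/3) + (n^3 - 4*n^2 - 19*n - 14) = n^3 - 3*n^2 - 68*n/3 - 46/3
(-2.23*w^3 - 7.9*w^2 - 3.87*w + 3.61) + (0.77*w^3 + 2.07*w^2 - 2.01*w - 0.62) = -1.46*w^3 - 5.83*w^2 - 5.88*w + 2.99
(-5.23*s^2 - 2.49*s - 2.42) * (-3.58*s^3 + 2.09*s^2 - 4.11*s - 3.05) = 18.7234*s^5 - 2.0165*s^4 + 24.9548*s^3 + 21.1276*s^2 + 17.5407*s + 7.381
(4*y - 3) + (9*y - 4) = 13*y - 7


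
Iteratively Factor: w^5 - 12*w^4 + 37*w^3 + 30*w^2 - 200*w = (w - 4)*(w^4 - 8*w^3 + 5*w^2 + 50*w) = w*(w - 4)*(w^3 - 8*w^2 + 5*w + 50) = w*(w - 4)*(w + 2)*(w^2 - 10*w + 25) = w*(w - 5)*(w - 4)*(w + 2)*(w - 5)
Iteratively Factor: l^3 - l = (l)*(l^2 - 1) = l*(l + 1)*(l - 1)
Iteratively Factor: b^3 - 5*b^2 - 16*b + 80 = (b - 4)*(b^2 - b - 20) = (b - 5)*(b - 4)*(b + 4)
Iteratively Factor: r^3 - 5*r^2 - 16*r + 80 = (r - 5)*(r^2 - 16) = (r - 5)*(r + 4)*(r - 4)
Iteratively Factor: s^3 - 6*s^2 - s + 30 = (s + 2)*(s^2 - 8*s + 15) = (s - 3)*(s + 2)*(s - 5)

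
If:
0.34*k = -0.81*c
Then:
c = -0.419753086419753*k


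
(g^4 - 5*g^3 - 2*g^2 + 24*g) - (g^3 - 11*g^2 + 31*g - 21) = g^4 - 6*g^3 + 9*g^2 - 7*g + 21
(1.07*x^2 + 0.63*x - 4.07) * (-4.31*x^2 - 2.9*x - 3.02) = -4.6117*x^4 - 5.8183*x^3 + 12.4833*x^2 + 9.9004*x + 12.2914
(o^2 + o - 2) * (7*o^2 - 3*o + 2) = 7*o^4 + 4*o^3 - 15*o^2 + 8*o - 4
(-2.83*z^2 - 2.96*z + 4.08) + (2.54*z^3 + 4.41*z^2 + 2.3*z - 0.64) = 2.54*z^3 + 1.58*z^2 - 0.66*z + 3.44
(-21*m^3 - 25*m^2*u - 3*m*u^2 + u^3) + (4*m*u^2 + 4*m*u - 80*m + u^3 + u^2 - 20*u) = -21*m^3 - 25*m^2*u + m*u^2 + 4*m*u - 80*m + 2*u^3 + u^2 - 20*u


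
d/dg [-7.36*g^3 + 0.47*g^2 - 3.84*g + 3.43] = -22.08*g^2 + 0.94*g - 3.84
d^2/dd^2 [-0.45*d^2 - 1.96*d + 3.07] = -0.900000000000000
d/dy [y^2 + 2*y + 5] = 2*y + 2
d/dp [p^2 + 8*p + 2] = 2*p + 8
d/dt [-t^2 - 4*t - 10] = -2*t - 4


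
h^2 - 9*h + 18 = (h - 6)*(h - 3)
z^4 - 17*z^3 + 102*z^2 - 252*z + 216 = (z - 6)^2*(z - 3)*(z - 2)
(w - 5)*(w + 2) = w^2 - 3*w - 10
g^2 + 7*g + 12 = (g + 3)*(g + 4)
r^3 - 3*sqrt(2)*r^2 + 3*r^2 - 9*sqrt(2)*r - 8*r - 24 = (r + 3)*(r - 4*sqrt(2))*(r + sqrt(2))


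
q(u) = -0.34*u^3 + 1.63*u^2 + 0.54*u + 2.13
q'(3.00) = 1.14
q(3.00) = 9.24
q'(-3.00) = -18.42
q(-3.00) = 24.36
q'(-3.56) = -23.99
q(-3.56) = 36.21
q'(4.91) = -8.04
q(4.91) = 3.83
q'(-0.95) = -3.48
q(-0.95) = 3.38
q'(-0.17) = -0.04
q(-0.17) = 2.09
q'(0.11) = 0.89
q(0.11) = 2.21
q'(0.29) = 1.40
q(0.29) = 2.42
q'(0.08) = 0.79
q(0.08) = 2.18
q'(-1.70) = -7.95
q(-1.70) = 7.59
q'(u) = -1.02*u^2 + 3.26*u + 0.54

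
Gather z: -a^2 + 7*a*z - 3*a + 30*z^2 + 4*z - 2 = -a^2 - 3*a + 30*z^2 + z*(7*a + 4) - 2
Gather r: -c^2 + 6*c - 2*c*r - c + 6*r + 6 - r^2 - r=-c^2 + 5*c - r^2 + r*(5 - 2*c) + 6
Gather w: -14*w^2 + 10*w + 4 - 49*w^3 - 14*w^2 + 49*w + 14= -49*w^3 - 28*w^2 + 59*w + 18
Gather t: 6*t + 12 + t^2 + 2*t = t^2 + 8*t + 12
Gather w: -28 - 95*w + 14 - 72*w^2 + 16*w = -72*w^2 - 79*w - 14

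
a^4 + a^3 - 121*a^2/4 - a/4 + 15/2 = (a - 5)*(a - 1/2)*(a + 1/2)*(a + 6)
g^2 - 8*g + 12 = (g - 6)*(g - 2)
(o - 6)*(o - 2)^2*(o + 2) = o^4 - 8*o^3 + 8*o^2 + 32*o - 48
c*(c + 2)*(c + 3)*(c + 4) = c^4 + 9*c^3 + 26*c^2 + 24*c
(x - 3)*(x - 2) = x^2 - 5*x + 6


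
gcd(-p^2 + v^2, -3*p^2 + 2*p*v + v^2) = p - v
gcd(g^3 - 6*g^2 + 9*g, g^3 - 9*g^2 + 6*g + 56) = 1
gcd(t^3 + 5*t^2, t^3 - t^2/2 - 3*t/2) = t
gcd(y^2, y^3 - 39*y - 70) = 1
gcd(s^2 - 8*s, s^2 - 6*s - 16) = s - 8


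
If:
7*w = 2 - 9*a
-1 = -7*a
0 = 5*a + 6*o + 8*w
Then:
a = 1/7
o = -25/98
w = 5/49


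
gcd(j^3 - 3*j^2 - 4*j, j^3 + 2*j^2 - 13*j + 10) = 1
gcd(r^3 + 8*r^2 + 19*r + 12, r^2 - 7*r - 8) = r + 1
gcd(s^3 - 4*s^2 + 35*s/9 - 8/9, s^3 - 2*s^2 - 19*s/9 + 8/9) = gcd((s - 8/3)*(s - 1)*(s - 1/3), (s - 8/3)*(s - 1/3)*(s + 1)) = s^2 - 3*s + 8/9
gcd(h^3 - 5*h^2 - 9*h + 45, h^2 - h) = 1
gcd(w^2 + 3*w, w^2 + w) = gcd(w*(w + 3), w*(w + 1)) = w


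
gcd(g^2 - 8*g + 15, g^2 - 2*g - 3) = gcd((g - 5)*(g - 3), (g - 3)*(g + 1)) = g - 3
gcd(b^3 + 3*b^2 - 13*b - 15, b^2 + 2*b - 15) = b^2 + 2*b - 15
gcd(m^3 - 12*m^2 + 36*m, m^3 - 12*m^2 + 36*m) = m^3 - 12*m^2 + 36*m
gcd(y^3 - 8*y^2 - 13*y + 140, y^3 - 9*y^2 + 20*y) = y - 5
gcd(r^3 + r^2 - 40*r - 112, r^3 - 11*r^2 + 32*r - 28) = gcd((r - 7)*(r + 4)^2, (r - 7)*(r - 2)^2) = r - 7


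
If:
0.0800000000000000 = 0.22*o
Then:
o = 0.36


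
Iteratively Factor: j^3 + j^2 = (j)*(j^2 + j) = j^2*(j + 1)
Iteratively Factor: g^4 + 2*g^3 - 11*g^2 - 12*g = (g + 1)*(g^3 + g^2 - 12*g) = g*(g + 1)*(g^2 + g - 12) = g*(g - 3)*(g + 1)*(g + 4)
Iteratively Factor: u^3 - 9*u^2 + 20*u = (u - 4)*(u^2 - 5*u) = (u - 5)*(u - 4)*(u)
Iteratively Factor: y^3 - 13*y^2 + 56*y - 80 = (y - 4)*(y^2 - 9*y + 20) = (y - 5)*(y - 4)*(y - 4)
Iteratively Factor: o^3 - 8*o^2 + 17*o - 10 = (o - 1)*(o^2 - 7*o + 10) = (o - 2)*(o - 1)*(o - 5)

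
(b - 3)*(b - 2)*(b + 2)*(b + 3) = b^4 - 13*b^2 + 36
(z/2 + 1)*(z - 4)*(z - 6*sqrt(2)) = z^3/2 - 3*sqrt(2)*z^2 - z^2 - 4*z + 6*sqrt(2)*z + 24*sqrt(2)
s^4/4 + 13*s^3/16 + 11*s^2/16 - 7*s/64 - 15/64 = (s/4 + 1/4)*(s - 1/2)*(s + 5/4)*(s + 3/2)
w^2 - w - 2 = (w - 2)*(w + 1)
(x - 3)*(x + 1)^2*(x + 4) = x^4 + 3*x^3 - 9*x^2 - 23*x - 12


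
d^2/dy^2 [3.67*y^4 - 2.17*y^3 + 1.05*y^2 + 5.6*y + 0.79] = 44.04*y^2 - 13.02*y + 2.1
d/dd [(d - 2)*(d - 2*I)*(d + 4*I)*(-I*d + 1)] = -4*I*d^3 + d^2*(9 + 6*I) + 12*d*(-1 - I) + 8 + 12*I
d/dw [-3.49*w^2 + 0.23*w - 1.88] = 0.23 - 6.98*w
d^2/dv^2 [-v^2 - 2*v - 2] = -2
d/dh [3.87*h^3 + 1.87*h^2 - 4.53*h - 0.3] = 11.61*h^2 + 3.74*h - 4.53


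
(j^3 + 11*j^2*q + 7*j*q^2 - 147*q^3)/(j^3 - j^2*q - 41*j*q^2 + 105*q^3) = (-j - 7*q)/(-j + 5*q)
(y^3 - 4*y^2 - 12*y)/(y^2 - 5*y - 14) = y*(y - 6)/(y - 7)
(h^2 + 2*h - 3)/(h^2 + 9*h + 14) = (h^2 + 2*h - 3)/(h^2 + 9*h + 14)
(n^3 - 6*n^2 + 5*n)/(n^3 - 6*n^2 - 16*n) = (-n^2 + 6*n - 5)/(-n^2 + 6*n + 16)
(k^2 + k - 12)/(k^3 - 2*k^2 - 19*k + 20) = (k - 3)/(k^2 - 6*k + 5)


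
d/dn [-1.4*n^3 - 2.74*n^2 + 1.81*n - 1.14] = -4.2*n^2 - 5.48*n + 1.81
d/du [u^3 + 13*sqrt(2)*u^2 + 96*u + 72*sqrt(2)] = 3*u^2 + 26*sqrt(2)*u + 96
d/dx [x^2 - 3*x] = 2*x - 3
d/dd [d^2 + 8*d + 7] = 2*d + 8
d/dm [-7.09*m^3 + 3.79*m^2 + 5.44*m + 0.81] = -21.27*m^2 + 7.58*m + 5.44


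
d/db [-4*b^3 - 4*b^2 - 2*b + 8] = -12*b^2 - 8*b - 2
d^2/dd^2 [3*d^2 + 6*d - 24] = 6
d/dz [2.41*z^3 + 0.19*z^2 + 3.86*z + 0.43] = 7.23*z^2 + 0.38*z + 3.86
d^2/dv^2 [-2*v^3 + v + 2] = -12*v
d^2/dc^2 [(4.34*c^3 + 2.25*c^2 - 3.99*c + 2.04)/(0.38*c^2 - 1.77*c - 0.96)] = (8.88178419700125e-16*c^5 + 32.234424*c^3 + 50.939424*c^2 + 7.032528*c + 31.977432)/(0.054872*c^6 - 0.766764*c^5 + 3.155634*c^4 - 1.671057*c^3 - 7.972128*c^2 - 4.893696*c - 0.884736)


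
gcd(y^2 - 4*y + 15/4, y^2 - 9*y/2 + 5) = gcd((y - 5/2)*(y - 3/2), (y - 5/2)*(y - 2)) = y - 5/2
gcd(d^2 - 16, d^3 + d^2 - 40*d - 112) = d + 4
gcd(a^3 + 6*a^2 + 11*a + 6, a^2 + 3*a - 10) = 1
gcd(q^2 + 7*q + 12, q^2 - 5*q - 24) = q + 3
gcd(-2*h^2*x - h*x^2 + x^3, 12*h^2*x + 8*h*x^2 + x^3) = x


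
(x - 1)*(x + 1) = x^2 - 1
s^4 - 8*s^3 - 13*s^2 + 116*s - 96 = (s - 8)*(s - 3)*(s - 1)*(s + 4)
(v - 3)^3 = v^3 - 9*v^2 + 27*v - 27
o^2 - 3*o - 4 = (o - 4)*(o + 1)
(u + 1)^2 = u^2 + 2*u + 1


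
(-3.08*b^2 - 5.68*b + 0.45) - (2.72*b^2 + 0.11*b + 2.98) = -5.8*b^2 - 5.79*b - 2.53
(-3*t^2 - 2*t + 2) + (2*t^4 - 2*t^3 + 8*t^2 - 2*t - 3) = 2*t^4 - 2*t^3 + 5*t^2 - 4*t - 1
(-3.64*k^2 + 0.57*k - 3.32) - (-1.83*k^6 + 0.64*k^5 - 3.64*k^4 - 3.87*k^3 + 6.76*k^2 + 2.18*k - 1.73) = 1.83*k^6 - 0.64*k^5 + 3.64*k^4 + 3.87*k^3 - 10.4*k^2 - 1.61*k - 1.59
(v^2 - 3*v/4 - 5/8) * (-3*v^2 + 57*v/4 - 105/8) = -3*v^4 + 33*v^3/2 - 351*v^2/16 + 15*v/16 + 525/64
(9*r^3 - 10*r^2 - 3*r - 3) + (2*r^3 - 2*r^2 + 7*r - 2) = 11*r^3 - 12*r^2 + 4*r - 5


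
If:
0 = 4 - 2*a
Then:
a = 2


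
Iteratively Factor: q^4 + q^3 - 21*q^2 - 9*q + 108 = (q + 3)*(q^3 - 2*q^2 - 15*q + 36) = (q - 3)*(q + 3)*(q^2 + q - 12) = (q - 3)^2*(q + 3)*(q + 4)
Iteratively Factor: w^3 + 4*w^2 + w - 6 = (w + 3)*(w^2 + w - 2) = (w - 1)*(w + 3)*(w + 2)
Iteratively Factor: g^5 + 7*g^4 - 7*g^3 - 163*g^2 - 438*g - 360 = (g + 3)*(g^4 + 4*g^3 - 19*g^2 - 106*g - 120) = (g + 3)^2*(g^3 + g^2 - 22*g - 40) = (g - 5)*(g + 3)^2*(g^2 + 6*g + 8) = (g - 5)*(g + 3)^2*(g + 4)*(g + 2)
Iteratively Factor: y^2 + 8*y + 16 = (y + 4)*(y + 4)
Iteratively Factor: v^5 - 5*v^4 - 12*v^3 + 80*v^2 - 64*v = (v)*(v^4 - 5*v^3 - 12*v^2 + 80*v - 64) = v*(v - 4)*(v^3 - v^2 - 16*v + 16) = v*(v - 4)*(v + 4)*(v^2 - 5*v + 4) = v*(v - 4)^2*(v + 4)*(v - 1)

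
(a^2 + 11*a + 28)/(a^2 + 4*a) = (a + 7)/a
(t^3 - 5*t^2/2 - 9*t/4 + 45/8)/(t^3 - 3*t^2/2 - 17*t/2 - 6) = (t^2 - 4*t + 15/4)/(t^2 - 3*t - 4)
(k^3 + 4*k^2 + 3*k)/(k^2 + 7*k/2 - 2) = 2*k*(k^2 + 4*k + 3)/(2*k^2 + 7*k - 4)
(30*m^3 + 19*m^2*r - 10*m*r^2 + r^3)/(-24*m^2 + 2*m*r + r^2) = (30*m^3 + 19*m^2*r - 10*m*r^2 + r^3)/(-24*m^2 + 2*m*r + r^2)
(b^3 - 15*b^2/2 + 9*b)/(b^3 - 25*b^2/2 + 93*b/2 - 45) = b/(b - 5)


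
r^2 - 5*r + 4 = (r - 4)*(r - 1)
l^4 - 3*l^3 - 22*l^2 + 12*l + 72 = (l - 6)*(l - 2)*(l + 2)*(l + 3)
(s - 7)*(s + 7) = s^2 - 49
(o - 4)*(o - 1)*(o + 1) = o^3 - 4*o^2 - o + 4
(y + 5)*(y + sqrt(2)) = y^2 + sqrt(2)*y + 5*y + 5*sqrt(2)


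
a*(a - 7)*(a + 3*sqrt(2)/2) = a^3 - 7*a^2 + 3*sqrt(2)*a^2/2 - 21*sqrt(2)*a/2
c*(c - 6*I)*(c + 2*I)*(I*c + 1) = I*c^4 + 5*c^3 + 8*I*c^2 + 12*c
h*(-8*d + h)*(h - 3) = -8*d*h^2 + 24*d*h + h^3 - 3*h^2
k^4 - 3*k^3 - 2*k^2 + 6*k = k*(k - 3)*(k - sqrt(2))*(k + sqrt(2))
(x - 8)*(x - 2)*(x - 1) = x^3 - 11*x^2 + 26*x - 16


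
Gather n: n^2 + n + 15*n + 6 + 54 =n^2 + 16*n + 60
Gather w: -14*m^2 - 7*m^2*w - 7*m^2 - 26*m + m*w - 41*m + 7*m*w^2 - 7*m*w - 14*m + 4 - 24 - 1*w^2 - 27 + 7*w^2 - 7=-21*m^2 - 81*m + w^2*(7*m + 6) + w*(-7*m^2 - 6*m) - 54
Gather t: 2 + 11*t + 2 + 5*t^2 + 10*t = 5*t^2 + 21*t + 4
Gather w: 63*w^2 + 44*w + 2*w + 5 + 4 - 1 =63*w^2 + 46*w + 8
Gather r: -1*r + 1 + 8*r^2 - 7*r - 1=8*r^2 - 8*r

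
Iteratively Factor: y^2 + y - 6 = (y + 3)*(y - 2)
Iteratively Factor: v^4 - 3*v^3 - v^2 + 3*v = (v - 1)*(v^3 - 2*v^2 - 3*v) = v*(v - 1)*(v^2 - 2*v - 3) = v*(v - 3)*(v - 1)*(v + 1)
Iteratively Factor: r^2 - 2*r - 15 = (r - 5)*(r + 3)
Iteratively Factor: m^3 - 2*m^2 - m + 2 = (m - 2)*(m^2 - 1) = (m - 2)*(m + 1)*(m - 1)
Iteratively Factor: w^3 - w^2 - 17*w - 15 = (w - 5)*(w^2 + 4*w + 3) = (w - 5)*(w + 3)*(w + 1)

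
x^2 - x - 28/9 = (x - 7/3)*(x + 4/3)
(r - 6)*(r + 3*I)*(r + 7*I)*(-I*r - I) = -I*r^4 + 10*r^3 + 5*I*r^3 - 50*r^2 + 27*I*r^2 - 60*r - 105*I*r - 126*I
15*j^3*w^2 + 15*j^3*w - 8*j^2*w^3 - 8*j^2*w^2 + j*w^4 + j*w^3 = w*(-5*j + w)*(-3*j + w)*(j*w + j)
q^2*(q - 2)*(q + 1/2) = q^4 - 3*q^3/2 - q^2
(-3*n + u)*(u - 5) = -3*n*u + 15*n + u^2 - 5*u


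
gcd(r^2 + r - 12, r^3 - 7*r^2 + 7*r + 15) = r - 3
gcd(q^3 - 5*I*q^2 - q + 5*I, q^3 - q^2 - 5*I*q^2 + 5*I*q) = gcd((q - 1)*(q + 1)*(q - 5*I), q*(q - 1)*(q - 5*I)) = q^2 + q*(-1 - 5*I) + 5*I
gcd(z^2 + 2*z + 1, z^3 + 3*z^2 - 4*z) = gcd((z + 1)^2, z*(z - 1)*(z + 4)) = 1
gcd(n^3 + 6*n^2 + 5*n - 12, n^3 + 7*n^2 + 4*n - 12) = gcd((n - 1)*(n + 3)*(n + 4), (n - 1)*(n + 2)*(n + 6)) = n - 1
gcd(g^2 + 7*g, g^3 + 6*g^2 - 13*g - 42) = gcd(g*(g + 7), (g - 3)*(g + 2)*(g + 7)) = g + 7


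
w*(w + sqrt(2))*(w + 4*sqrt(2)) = w^3 + 5*sqrt(2)*w^2 + 8*w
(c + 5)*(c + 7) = c^2 + 12*c + 35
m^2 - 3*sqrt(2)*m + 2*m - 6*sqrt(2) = (m + 2)*(m - 3*sqrt(2))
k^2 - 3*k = k*(k - 3)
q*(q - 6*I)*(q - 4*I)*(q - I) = q^4 - 11*I*q^3 - 34*q^2 + 24*I*q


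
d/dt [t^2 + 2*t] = 2*t + 2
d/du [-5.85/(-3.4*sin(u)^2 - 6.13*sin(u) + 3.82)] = -(39.78*sin(u) + 35.8605)*cos(u)/(3.4*sin(u)^2 + 6.13*sin(u) - 3.82)^2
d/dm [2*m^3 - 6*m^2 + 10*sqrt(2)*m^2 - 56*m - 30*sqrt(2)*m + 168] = 6*m^2 - 12*m + 20*sqrt(2)*m - 56 - 30*sqrt(2)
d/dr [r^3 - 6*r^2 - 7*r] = 3*r^2 - 12*r - 7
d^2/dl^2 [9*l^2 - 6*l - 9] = 18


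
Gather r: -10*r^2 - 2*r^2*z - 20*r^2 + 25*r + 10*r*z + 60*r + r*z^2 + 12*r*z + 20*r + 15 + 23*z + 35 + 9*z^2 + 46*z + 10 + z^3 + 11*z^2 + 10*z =r^2*(-2*z - 30) + r*(z^2 + 22*z + 105) + z^3 + 20*z^2 + 79*z + 60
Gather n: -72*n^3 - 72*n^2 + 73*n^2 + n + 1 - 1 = -72*n^3 + n^2 + n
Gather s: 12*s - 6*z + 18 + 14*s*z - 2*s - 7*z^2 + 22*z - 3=s*(14*z + 10) - 7*z^2 + 16*z + 15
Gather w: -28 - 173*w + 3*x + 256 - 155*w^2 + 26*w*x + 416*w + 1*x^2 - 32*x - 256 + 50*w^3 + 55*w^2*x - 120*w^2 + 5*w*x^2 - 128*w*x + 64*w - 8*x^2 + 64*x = 50*w^3 + w^2*(55*x - 275) + w*(5*x^2 - 102*x + 307) - 7*x^2 + 35*x - 28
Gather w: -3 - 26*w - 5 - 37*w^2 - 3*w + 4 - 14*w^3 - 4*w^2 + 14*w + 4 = -14*w^3 - 41*w^2 - 15*w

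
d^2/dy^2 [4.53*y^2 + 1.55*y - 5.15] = 9.06000000000000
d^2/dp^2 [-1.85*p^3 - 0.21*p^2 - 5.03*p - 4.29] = -11.1*p - 0.42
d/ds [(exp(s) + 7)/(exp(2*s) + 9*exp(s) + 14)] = -exp(s)/(exp(2*s) + 4*exp(s) + 4)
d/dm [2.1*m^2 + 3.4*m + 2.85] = 4.2*m + 3.4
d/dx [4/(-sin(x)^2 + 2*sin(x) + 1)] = 8*(sin(x) - 1)*cos(x)/(2*sin(x) + cos(x)^2)^2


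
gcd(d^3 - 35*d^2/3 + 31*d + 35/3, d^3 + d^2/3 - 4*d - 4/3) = d + 1/3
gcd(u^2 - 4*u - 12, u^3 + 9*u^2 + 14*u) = u + 2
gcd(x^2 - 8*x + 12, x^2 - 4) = x - 2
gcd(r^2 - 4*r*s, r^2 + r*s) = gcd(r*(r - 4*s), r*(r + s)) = r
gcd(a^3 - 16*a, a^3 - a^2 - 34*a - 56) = a + 4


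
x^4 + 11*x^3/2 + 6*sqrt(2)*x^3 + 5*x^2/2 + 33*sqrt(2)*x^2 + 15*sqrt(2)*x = x*(x + 1/2)*(x + 5)*(x + 6*sqrt(2))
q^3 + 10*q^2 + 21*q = q*(q + 3)*(q + 7)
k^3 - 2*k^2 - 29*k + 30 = (k - 6)*(k - 1)*(k + 5)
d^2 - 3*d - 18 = (d - 6)*(d + 3)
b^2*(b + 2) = b^3 + 2*b^2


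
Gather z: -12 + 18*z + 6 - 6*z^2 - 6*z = -6*z^2 + 12*z - 6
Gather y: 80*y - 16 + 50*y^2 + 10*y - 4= 50*y^2 + 90*y - 20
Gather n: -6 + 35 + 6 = 35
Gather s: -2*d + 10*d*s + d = 10*d*s - d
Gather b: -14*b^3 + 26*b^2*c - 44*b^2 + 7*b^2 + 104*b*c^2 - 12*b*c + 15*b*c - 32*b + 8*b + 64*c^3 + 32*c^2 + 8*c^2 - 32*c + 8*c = -14*b^3 + b^2*(26*c - 37) + b*(104*c^2 + 3*c - 24) + 64*c^3 + 40*c^2 - 24*c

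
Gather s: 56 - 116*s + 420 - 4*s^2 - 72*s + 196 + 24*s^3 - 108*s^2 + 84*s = 24*s^3 - 112*s^2 - 104*s + 672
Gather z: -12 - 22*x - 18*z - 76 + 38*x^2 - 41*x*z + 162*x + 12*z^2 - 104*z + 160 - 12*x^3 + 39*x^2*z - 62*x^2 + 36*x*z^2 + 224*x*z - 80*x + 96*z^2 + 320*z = -12*x^3 - 24*x^2 + 60*x + z^2*(36*x + 108) + z*(39*x^2 + 183*x + 198) + 72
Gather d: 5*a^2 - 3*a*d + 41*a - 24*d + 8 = 5*a^2 + 41*a + d*(-3*a - 24) + 8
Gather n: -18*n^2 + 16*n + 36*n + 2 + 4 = -18*n^2 + 52*n + 6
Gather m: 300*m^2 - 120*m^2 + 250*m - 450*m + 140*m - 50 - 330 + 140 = 180*m^2 - 60*m - 240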